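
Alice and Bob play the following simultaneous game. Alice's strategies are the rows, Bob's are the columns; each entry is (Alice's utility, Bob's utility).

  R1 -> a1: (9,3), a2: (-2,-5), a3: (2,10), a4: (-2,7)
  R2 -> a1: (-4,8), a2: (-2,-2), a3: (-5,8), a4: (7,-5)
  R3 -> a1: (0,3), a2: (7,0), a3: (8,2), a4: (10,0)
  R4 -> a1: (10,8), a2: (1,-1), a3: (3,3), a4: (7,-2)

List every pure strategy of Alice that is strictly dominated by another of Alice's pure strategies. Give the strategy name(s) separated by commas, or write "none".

R1, R2

R1 is strictly dominated by R4 (a1: 10>9, a2: 1>-2, a3: 3>2, a4: 7>-2).
R2 is strictly dominated by R3 (a1: 0>-4, a2: 7>-2, a3: 8>-5, a4: 10>7).
R3 is not dominated — it holds its own against R1 at a2 (7>-2); R2 at a1 (0>-4); R4 at a2 (7>1).
R4: no other strategy beats it everywhere (R1 at a1 (10>9); R2 at a1 (10>-4); R3 at a1 (10>0)).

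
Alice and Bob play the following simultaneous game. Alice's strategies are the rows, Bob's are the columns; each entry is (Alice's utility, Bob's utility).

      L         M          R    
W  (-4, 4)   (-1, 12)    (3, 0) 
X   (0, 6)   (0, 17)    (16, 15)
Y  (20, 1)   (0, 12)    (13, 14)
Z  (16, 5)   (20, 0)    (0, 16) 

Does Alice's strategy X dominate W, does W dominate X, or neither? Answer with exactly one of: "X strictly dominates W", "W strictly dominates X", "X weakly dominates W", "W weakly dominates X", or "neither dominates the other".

X's payoffs vs W's, by Bob's action — L: 0>-4, M: 0>-1, R: 16>3.
X gives a strictly higher payoff against every action of Bob, so X strictly dominates W.

X strictly dominates W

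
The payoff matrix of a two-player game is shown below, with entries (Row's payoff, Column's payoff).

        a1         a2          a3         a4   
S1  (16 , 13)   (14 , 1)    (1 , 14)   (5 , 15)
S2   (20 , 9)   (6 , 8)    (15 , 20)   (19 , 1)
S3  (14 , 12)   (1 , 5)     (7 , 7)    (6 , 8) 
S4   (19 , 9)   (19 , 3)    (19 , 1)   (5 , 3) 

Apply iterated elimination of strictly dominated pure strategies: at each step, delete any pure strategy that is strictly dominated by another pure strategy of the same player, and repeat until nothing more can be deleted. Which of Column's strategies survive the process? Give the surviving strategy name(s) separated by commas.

Row's strategy S3 is strictly dominated by S2 (a1: 20>14, a2: 6>1, a3: 15>7, a4: 19>6) and is removed.
For Column, a1 strictly dominates a2 on the remaining rows (S1: 13>1, S2: 9>8, S4: 9>3); eliminate a2.
For Row, S2 strictly dominates S1 on the remaining columns (a1: 20>16, a3: 15>1, a4: 19>5); eliminate S1.
For Column, a1 strictly dominates a4 on the remaining rows (S2: 9>1, S4: 9>3); eliminate a4.
Among the remaining strategies, none is strictly dominated by another pure strategy of the same player, so the elimination stops.
Surviving strategies — Row: {S2, S4}; Column: {a1, a3}.

a1, a3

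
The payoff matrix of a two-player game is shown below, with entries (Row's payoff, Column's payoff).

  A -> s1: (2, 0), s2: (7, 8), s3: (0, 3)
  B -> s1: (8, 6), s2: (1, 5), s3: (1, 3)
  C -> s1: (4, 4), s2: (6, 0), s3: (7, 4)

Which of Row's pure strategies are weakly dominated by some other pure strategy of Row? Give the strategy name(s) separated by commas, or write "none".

A is not dominated — it holds its own against B at s2 (7>1); C at s2 (7>6).
B is not dominated — it holds its own against A at s1 (8>2); C at s1 (8>4).
Nothing dominates C: A at s1 (4>2); B at s2 (6>1).

none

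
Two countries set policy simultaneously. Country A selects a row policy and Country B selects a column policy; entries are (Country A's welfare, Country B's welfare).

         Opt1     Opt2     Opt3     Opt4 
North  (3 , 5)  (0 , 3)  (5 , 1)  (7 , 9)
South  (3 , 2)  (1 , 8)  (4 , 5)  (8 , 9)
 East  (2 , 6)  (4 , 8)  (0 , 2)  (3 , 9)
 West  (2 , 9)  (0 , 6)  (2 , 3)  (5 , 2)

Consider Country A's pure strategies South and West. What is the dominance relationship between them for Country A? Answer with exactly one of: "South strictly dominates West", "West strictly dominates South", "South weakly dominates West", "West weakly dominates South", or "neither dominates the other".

South's payoffs vs West's, by Country B's action — Opt1: 3>2, Opt2: 1>0, Opt3: 4>2, Opt4: 8>5.
Every comparison favours South, so South strictly dominates West.

South strictly dominates West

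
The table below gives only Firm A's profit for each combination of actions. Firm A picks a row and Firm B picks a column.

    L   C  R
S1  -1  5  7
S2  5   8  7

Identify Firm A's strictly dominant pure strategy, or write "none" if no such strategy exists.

none

S1 fails to dominate S2 at L (-1<5).
S2 fails to dominate S1 at R (7=7).
No single strategy dominates all the others.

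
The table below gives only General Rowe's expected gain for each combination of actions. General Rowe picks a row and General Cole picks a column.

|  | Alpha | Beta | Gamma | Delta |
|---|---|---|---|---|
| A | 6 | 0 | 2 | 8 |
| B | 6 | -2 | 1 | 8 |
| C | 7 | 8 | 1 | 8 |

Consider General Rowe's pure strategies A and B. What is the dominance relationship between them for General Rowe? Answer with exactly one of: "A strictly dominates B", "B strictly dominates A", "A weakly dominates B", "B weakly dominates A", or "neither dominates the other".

A weakly dominates B

A's payoffs vs B's, by General Cole's action — Alpha: 6=6, Beta: 0>-2, Gamma: 2>1, Delta: 8=8.
A is at least as good everywhere and strictly better somewhere (tied only at Alpha, Delta), so A weakly but not strictly dominates B.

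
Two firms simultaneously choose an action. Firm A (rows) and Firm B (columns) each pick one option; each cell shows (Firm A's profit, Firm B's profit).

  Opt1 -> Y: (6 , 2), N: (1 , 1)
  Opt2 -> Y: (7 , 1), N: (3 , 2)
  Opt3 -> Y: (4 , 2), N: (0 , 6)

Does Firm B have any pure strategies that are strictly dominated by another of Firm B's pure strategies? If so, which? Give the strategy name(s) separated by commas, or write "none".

none

Y is not dominated — it holds its own against N at Opt1 (2>1).
Nothing dominates N: Y at Opt2 (2>1).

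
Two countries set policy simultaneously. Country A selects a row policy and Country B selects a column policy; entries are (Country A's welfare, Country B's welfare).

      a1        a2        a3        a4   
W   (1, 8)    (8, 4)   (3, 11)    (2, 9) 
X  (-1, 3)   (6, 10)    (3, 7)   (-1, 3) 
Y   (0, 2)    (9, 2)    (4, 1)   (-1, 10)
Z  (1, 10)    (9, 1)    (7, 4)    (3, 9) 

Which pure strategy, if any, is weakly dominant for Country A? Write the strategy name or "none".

Z vs W: a1: 1=1, a2: 9>8, a3: 7>3, a4: 3>2.
Z vs X: a1: 1>-1, a2: 9>6, a3: 7>3, a4: 3>-1.
Z vs Y: a1: 1>0, a2: 9=9, a3: 7>4, a4: 3>-1.
Z is at least as good as every other strategy against every opponent action, so it is weakly dominant.

Z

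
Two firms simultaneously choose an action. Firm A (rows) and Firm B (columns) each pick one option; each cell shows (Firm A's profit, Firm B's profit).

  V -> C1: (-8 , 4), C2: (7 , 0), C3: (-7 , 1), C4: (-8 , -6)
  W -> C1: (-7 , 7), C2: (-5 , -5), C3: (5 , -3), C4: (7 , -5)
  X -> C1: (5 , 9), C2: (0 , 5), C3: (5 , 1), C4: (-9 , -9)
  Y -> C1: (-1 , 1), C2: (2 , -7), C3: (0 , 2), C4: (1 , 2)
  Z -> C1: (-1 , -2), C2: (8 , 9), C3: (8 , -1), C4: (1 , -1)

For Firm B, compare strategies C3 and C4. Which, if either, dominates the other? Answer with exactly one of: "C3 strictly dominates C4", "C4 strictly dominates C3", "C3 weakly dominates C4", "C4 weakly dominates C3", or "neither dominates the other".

C3 weakly dominates C4

Compare C3 to C4 across each choice by Firm A: V: 1>-6, W: -3>-5, X: 1>-9, Y: 2=2, Z: -1=-1.
C3 is at least as good everywhere and strictly better somewhere (tied only at Y, Z), so C3 weakly but not strictly dominates C4.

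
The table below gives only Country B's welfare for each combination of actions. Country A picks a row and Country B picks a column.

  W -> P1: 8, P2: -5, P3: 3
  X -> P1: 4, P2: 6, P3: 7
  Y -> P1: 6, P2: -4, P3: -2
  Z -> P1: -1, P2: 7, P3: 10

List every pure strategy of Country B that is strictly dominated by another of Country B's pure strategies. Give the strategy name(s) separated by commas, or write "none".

P2

P1: no other strategy beats it everywhere (P2 at W (8>-5); P3 at W (8>3)).
P3 strictly dominates P2 — W: 3>-5, X: 7>6, Y: -2>-4, Z: 10>7.
P3 is not dominated — it holds its own against P1 at X (7>4); P2 at W (3>-5).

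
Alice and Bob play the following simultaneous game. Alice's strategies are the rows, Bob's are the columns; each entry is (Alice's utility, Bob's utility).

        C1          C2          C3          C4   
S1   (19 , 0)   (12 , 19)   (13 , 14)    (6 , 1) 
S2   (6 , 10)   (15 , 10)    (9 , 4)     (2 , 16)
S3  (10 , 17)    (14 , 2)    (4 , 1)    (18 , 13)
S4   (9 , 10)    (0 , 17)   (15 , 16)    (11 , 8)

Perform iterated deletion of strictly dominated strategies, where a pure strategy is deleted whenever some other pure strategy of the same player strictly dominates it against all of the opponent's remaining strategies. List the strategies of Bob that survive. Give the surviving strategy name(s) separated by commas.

C1, C2, C4

Column C3 is eliminated: C2 beats it against every remaining row (S1: 19>14, S2: 10>4, S3: 2>1, S4: 17>16).
Alice's strategy S4 is strictly dominated by S3 (C1: 10>9, C2: 14>0, C4: 18>11) and is removed.
Among the remaining strategies, none is strictly dominated by another pure strategy of the same player, so the elimination stops.
Surviving strategies — Alice: {S1, S2, S3}; Bob: {C1, C2, C4}.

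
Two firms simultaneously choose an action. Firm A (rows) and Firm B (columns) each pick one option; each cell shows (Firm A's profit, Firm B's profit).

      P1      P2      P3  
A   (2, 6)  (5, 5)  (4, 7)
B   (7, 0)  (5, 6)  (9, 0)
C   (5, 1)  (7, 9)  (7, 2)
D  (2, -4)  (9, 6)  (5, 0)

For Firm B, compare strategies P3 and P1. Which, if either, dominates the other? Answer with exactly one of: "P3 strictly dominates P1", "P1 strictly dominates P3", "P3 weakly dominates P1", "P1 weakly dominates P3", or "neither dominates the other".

P3 weakly dominates P1

P3's payoffs vs P1's, by Firm A's action — A: 7>6, B: 0=0, C: 2>1, D: 0>-4.
P3 is at least as good everywhere and strictly better somewhere (tied only at B), so P3 weakly but not strictly dominates P1.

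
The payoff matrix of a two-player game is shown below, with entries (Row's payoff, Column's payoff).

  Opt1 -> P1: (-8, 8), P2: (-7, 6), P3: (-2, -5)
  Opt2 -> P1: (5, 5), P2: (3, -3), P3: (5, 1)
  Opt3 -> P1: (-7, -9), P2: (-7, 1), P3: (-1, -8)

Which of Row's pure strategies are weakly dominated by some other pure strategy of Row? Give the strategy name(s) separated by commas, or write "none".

Opt1: dominated, since Opt2 does at least as well everywhere (P1: 5>-8, P2: 3>-7, P3: 5>-2).
Opt2: no other strategy beats it everywhere (Opt1 at P1 (5>-8); Opt3 at P1 (5>-7)).
Opt2 weakly dominates Opt3 — P1: 5>-7, P2: 3>-7, P3: 5>-1.

Opt1, Opt3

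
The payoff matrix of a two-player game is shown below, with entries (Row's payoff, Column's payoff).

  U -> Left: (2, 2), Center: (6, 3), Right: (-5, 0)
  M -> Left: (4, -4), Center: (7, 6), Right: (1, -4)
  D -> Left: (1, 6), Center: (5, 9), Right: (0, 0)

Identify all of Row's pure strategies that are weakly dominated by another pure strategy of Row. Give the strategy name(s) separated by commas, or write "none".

U, D

U is weakly dominated by M (Left: 4>2, Center: 7>6, Right: 1>-5).
Nothing dominates M: U at Left (4>2); D at Left (4>1).
D is weakly dominated by M (Left: 4>1, Center: 7>5, Right: 1>0).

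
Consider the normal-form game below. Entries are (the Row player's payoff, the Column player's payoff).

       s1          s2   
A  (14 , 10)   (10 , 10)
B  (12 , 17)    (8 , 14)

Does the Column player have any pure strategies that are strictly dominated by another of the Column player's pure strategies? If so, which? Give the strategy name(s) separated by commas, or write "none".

none

Nothing dominates s1: s2 at A (10=10).
Nothing dominates s2: s1 at A (10=10).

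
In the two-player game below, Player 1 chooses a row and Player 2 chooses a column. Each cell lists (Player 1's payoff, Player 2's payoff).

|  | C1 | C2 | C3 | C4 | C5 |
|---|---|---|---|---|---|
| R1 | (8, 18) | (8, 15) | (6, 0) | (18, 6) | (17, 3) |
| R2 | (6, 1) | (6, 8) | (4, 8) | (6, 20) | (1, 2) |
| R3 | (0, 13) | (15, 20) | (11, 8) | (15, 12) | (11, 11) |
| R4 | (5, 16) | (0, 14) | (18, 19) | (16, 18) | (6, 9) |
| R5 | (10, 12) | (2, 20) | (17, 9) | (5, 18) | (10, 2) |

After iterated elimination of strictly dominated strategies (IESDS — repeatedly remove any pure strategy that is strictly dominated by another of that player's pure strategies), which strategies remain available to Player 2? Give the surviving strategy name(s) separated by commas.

C1, C2, C3, C4

Row R2 is eliminated: R1 beats it against every remaining column (C1: 8>6, C2: 8>6, C3: 6>4, C4: 18>6, C5: 17>1).
Player 2's strategy C5 is strictly dominated by C1 (R1: 18>3, R3: 13>11, R4: 16>9, R5: 12>2) and is removed.
Among the remaining strategies, none is strictly dominated by another pure strategy of the same player, so the elimination stops.
Surviving strategies — Player 1: {R1, R3, R4, R5}; Player 2: {C1, C2, C3, C4}.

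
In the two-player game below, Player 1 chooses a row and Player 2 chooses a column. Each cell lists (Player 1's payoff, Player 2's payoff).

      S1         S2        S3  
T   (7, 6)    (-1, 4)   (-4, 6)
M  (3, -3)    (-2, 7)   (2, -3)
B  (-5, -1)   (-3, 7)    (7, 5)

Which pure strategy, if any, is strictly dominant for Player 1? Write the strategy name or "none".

none

T fails to dominate M at S3 (-4<2).
M fails to dominate T at S1 (3<7).
B fails to dominate T at S1 (-5<7).
No single strategy dominates all the others.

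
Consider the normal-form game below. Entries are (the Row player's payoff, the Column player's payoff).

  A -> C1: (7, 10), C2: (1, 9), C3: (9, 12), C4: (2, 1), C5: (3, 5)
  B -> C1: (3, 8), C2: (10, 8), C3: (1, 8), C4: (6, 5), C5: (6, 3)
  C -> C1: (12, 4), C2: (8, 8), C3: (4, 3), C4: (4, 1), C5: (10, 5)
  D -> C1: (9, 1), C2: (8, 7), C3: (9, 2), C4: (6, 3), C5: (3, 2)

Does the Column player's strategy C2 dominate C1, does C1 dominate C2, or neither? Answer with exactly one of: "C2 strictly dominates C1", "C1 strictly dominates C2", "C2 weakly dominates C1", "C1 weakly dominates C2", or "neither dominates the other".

neither dominates the other

Compare C2 to C1 across every action of the Row player: A: 9<10, B: 8=8, C: 8>4, D: 7>1.
C2 does better at C, D but worse at A; neither strategy dominates the other.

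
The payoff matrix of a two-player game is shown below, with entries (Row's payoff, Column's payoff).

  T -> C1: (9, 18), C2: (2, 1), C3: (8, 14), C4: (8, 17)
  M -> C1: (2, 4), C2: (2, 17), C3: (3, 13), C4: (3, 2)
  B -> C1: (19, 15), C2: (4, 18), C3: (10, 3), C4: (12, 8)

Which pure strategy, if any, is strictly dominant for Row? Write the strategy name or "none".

B vs T: C1: 19>9, C2: 4>2, C3: 10>8, C4: 12>8.
B vs M: C1: 19>2, C2: 4>2, C3: 10>3, C4: 12>3.
B strictly beats every other strategy against every opponent action, so it is strictly dominant.

B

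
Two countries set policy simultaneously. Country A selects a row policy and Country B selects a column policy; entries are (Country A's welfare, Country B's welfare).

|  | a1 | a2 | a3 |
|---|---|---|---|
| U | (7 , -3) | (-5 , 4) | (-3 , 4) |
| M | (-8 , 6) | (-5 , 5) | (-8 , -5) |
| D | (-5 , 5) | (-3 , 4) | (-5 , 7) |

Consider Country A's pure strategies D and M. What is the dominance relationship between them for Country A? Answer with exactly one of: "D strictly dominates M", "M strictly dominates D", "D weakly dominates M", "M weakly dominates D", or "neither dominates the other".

D strictly dominates M

Compare D to M across each opponent action: a1: -5>-8, a2: -3>-5, a3: -5>-8.
D gives a strictly higher payoff against each opponent action, so D strictly dominates M.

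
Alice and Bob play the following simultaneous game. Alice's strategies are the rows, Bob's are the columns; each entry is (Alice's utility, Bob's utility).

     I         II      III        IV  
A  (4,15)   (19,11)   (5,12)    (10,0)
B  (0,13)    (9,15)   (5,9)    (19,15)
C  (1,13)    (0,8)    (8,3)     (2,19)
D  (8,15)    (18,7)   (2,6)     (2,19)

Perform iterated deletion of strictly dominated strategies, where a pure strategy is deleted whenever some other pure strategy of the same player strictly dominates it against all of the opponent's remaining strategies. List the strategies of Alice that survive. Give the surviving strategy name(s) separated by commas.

Bob's strategy III is strictly dominated by I (A: 15>12, B: 13>9, C: 13>3, D: 15>6) and is removed.
For Alice, A strictly dominates C on the remaining columns (I: 4>1, II: 19>0, IV: 10>2); eliminate C.
Among the remaining strategies, none is strictly dominated by another pure strategy of the same player, so the elimination stops.
Surviving strategies — Alice: {A, B, D}; Bob: {I, II, IV}.

A, B, D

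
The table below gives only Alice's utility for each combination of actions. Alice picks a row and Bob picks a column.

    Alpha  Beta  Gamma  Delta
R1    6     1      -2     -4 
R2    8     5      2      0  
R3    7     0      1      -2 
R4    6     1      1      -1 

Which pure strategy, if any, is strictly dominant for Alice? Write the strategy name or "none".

R2

R2 vs R1: Alpha: 8>6, Beta: 5>1, Gamma: 2>-2, Delta: 0>-4.
R2 vs R3: Alpha: 8>7, Beta: 5>0, Gamma: 2>1, Delta: 0>-2.
R2 vs R4: Alpha: 8>6, Beta: 5>1, Gamma: 2>1, Delta: 0>-1.
R2 strictly beats every other strategy against every opponent action, so it is strictly dominant.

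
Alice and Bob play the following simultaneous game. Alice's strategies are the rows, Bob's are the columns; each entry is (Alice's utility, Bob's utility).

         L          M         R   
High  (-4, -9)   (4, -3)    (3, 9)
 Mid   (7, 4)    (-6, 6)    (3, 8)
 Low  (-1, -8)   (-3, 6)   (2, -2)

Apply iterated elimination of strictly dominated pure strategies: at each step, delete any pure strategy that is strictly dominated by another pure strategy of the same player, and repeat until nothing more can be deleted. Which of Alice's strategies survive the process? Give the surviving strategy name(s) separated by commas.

For Bob, M strictly dominates L on the remaining rows (High: -3>-9, Mid: 6>4, Low: 6>-8); eliminate L.
Row Low is eliminated: High beats it against every remaining column (M: 4>-3, R: 3>2).
For Bob, R strictly dominates M on the remaining rows (High: 9>-3, Mid: 8>6); eliminate M.
Among the remaining strategies, none is strictly dominated by another pure strategy of the same player, so the elimination stops.
Surviving strategies — Alice: {High, Mid}; Bob: {R}.

High, Mid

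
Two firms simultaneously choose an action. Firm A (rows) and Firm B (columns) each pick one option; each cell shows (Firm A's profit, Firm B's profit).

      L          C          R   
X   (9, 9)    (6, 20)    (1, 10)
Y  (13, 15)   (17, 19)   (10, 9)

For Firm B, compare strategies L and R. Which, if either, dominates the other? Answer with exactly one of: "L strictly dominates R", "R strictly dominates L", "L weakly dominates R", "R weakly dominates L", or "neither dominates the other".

neither dominates the other

Compare L to R across each choice by Firm A: X: 9<10, Y: 15>9.
L does better at Y but worse at X; neither strategy dominates the other.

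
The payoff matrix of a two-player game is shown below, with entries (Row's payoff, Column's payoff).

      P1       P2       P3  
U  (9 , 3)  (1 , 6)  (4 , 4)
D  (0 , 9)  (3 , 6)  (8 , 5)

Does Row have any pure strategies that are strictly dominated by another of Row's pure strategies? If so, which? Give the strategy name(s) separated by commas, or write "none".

U: no other strategy beats it everywhere (D at P1 (9>0)).
D: no other strategy beats it everywhere (U at P2 (3>1)).

none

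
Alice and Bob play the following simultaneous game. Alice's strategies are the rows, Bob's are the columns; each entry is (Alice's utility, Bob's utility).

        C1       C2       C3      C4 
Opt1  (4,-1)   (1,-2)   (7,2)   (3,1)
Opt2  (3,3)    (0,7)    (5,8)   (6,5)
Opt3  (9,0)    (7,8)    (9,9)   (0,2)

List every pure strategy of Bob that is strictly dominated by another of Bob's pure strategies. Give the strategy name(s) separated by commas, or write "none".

C1, C2, C4

C3 strictly dominates C1 — Opt1: 2>-1, Opt2: 8>3, Opt3: 9>0.
C2 is strictly dominated by C3 (Opt1: 2>-2, Opt2: 8>7, Opt3: 9>8).
Nothing dominates C3: C1 at Opt1 (2>-1); C2 at Opt1 (2>-2); C4 at Opt1 (2>1).
C3 strictly dominates C4 — Opt1: 2>1, Opt2: 8>5, Opt3: 9>2.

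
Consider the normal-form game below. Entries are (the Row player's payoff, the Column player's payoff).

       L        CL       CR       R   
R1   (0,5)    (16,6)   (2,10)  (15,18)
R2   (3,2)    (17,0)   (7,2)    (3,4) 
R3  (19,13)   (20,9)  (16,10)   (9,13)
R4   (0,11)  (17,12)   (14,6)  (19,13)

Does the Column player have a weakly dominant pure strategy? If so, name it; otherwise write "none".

R vs L: R1: 18>5, R2: 4>2, R3: 13=13, R4: 13>11.
R vs CL: R1: 18>6, R2: 4>0, R3: 13>9, R4: 13>12.
R vs CR: R1: 18>10, R2: 4>2, R3: 13>10, R4: 13>6.
R is at least as good as every other strategy against every opponent action, so it is weakly dominant.

R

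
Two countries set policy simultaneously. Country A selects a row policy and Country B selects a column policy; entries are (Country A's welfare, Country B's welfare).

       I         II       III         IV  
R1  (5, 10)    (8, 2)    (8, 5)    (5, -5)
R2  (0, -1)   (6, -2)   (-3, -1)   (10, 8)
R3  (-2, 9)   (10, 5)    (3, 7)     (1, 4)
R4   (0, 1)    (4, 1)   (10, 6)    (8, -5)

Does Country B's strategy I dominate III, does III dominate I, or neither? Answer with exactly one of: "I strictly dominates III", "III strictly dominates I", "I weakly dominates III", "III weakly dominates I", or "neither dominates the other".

neither dominates the other

I's payoffs vs III's, by Country A's action — R1: 10>5, R2: -1=-1, R3: 9>7, R4: 1<6.
I does better at R1, R3 but worse at R4; neither strategy dominates the other.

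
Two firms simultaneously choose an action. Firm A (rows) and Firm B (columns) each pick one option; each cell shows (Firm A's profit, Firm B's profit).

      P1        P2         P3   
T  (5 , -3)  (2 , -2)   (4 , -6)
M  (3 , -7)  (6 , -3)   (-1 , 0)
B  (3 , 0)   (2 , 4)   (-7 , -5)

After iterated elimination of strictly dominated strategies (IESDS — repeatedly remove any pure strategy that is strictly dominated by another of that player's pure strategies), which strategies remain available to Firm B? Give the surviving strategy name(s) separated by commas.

P2, P3

Firm B's strategy P1 is strictly dominated by P2 (T: -2>-3, M: -3>-7, B: 4>0) and is removed.
For Firm A, M strictly dominates B on the remaining columns (P2: 6>2, P3: -1>-7); eliminate B.
Among the remaining strategies, none is strictly dominated by another pure strategy of the same player, so the elimination stops.
Surviving strategies — Firm A: {T, M}; Firm B: {P2, P3}.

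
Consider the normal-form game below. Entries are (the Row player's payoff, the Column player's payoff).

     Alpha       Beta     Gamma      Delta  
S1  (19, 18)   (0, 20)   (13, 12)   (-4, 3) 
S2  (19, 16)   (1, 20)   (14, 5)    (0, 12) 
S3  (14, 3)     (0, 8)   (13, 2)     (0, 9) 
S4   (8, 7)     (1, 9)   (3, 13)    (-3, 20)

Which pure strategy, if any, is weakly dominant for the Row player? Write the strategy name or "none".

S2

S2 vs S1: Alpha: 19=19, Beta: 1>0, Gamma: 14>13, Delta: 0>-4.
S2 vs S3: Alpha: 19>14, Beta: 1>0, Gamma: 14>13, Delta: 0=0.
S2 vs S4: Alpha: 19>8, Beta: 1=1, Gamma: 14>3, Delta: 0>-3.
S2 is at least as good as every other strategy against every opponent action, so it is weakly dominant.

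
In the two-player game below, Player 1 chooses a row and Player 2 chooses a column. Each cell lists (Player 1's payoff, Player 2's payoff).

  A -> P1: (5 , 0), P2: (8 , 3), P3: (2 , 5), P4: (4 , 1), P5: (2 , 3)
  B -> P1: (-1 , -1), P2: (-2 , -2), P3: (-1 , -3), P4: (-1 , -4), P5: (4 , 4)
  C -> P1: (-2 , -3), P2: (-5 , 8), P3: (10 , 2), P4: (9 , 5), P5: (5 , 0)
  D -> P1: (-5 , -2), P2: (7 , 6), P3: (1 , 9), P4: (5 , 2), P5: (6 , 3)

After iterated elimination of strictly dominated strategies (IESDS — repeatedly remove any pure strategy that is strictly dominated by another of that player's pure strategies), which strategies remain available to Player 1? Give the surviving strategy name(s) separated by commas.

A, C

Player 2's strategy P1 is strictly dominated by P5 (A: 3>0, B: 4>-1, C: 0>-3, D: 3>-2) and is removed.
Row B is eliminated: D beats it against every remaining column (P2: 7>-2, P3: 1>-1, P4: 5>-1, P5: 6>4).
Column P4 is eliminated: P2 beats it against every remaining row (A: 3>1, C: 8>5, D: 6>2).
Column P5 is eliminated: P3 beats it against every remaining row (A: 5>3, C: 2>0, D: 9>3).
For Player 1, A strictly dominates D on the remaining columns (P2: 8>7, P3: 2>1); eliminate D.
Among the remaining strategies, none is strictly dominated by another pure strategy of the same player, so the elimination stops.
Surviving strategies — Player 1: {A, C}; Player 2: {P2, P3}.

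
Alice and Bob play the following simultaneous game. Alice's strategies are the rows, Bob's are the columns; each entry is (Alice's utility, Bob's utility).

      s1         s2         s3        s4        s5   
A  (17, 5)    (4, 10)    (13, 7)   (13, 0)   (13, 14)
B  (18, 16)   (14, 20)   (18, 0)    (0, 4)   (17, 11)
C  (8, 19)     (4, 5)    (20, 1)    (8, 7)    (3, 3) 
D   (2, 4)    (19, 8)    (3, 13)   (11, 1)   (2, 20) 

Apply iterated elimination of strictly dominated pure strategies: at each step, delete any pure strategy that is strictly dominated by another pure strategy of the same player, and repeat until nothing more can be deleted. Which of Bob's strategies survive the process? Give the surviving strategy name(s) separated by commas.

For Bob, s5 strictly dominates s3 on the remaining rows (A: 14>7, B: 11>0, C: 3>1, D: 20>13); eliminate s3.
Column s4 is eliminated: s1 beats it against every remaining row (A: 5>0, B: 16>4, C: 19>7, D: 4>1).
Alice's strategy A is strictly dominated by B (s1: 18>17, s2: 14>4, s5: 17>13) and is removed.
For Alice, B strictly dominates C on the remaining columns (s1: 18>8, s2: 14>4, s5: 17>3); eliminate C.
For Bob, s2 strictly dominates s1 on the remaining rows (B: 20>16, D: 8>4); eliminate s1.
Among the remaining strategies, none is strictly dominated by another pure strategy of the same player, so the elimination stops.
Surviving strategies — Alice: {B, D}; Bob: {s2, s5}.

s2, s5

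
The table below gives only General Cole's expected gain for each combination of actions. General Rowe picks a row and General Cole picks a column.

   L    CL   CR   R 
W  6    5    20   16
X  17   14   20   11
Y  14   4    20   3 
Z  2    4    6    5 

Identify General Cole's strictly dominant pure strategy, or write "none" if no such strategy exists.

CR vs L: W: 20>6, X: 20>17, Y: 20>14, Z: 6>2.
CR vs CL: W: 20>5, X: 20>14, Y: 20>4, Z: 6>4.
CR vs R: W: 20>16, X: 20>11, Y: 20>3, Z: 6>5.
CR strictly beats every other strategy against every opponent action, so it is strictly dominant.

CR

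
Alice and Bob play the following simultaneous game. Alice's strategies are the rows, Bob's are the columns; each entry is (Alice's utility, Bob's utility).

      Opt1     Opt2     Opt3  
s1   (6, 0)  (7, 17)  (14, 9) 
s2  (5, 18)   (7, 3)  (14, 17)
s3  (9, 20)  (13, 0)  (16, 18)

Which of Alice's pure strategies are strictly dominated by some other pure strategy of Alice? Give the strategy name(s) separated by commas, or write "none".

s1 is strictly dominated by s3 (Opt1: 9>6, Opt2: 13>7, Opt3: 16>14).
s2 is strictly dominated by s3 (Opt1: 9>5, Opt2: 13>7, Opt3: 16>14).
s3 is not dominated — it holds its own against s1 at Opt1 (9>6); s2 at Opt1 (9>5).

s1, s2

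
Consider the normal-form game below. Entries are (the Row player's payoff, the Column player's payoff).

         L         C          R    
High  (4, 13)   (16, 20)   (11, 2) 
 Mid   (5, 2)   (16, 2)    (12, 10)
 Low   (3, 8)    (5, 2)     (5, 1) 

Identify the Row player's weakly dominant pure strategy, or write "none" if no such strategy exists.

Mid vs High: L: 5>4, C: 16=16, R: 12>11.
Mid vs Low: L: 5>3, C: 16>5, R: 12>5.
Mid is at least as good as every other strategy against every opponent action, so it is weakly dominant.

Mid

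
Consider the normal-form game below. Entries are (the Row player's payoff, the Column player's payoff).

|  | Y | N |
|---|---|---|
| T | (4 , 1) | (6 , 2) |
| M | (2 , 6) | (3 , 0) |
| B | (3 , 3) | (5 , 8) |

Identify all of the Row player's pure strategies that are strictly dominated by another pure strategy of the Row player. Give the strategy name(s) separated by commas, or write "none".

M, B

T is not dominated — it holds its own against M at Y (4>2); B at Y (4>3).
T strictly dominates M — Y: 4>2, N: 6>3.
T strictly dominates B — Y: 4>3, N: 6>5.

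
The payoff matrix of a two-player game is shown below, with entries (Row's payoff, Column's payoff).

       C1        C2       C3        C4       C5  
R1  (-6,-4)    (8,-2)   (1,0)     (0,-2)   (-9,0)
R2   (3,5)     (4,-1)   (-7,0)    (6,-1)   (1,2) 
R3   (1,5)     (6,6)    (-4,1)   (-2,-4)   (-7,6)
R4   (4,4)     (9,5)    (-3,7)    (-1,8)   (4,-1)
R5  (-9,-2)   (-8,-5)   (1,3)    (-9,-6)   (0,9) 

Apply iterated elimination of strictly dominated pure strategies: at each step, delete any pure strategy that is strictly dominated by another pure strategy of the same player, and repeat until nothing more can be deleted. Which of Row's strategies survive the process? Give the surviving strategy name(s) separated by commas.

R1, R2, R4, R5

Row R3 is eliminated: R4 beats it against every remaining column (C1: 4>1, C2: 9>6, C3: -3>-4, C4: -1>-2, C5: 4>-7).
Column's strategy C2 is strictly dominated by C3 (R1: 0>-2, R2: 0>-1, R4: 7>5, R5: 3>-5) and is removed.
Among the remaining strategies, none is strictly dominated by another pure strategy of the same player, so the elimination stops.
Surviving strategies — Row: {R1, R2, R4, R5}; Column: {C1, C3, C4, C5}.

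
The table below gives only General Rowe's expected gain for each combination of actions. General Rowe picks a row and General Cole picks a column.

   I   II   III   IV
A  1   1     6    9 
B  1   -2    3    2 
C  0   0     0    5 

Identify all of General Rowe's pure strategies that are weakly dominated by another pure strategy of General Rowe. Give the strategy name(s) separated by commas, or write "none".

B, C

A is not dominated — it holds its own against B at II (1>-2); C at I (1>0).
B is weakly dominated by A (I: 1=1, II: 1>-2, III: 6>3, IV: 9>2).
C: dominated, since A does at least as well everywhere (I: 1>0, II: 1>0, III: 6>0, IV: 9>5).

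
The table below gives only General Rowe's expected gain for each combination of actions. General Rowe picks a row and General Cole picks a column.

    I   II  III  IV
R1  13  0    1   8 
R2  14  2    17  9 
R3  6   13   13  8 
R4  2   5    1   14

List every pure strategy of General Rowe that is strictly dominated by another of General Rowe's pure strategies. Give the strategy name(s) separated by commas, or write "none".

R1

R2 strictly dominates R1 — I: 14>13, II: 2>0, III: 17>1, IV: 9>8.
R2: no other strategy beats it everywhere (R1 at I (14>13); R3 at I (14>6); R4 at I (14>2)).
R3: no other strategy beats it everywhere (R1 at II (13>0); R2 at II (13>2); R4 at I (6>2)).
R4: no other strategy beats it everywhere (R1 at II (5>0); R2 at II (5>2); R3 at IV (14>8)).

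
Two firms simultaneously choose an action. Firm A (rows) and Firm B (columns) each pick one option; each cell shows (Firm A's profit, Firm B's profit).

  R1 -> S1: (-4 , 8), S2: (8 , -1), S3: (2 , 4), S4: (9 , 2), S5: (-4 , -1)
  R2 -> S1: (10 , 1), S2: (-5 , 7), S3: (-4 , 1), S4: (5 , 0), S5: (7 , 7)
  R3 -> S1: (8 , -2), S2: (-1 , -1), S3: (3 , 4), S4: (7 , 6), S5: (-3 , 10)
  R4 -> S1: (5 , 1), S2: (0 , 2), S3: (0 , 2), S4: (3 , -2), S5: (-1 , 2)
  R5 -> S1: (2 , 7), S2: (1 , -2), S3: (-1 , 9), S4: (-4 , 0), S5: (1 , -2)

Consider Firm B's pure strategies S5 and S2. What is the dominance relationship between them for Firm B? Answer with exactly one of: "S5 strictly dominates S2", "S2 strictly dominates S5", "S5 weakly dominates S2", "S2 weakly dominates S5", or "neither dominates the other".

Compare S5 to S2 across each choice by Firm A: R1: -1=-1, R2: 7=7, R3: 10>-1, R4: 2=2, R5: -2=-2.
S5 is at least as good everywhere and strictly better somewhere (tied only at R1, R2, R4, R5), so S5 weakly but not strictly dominates S2.

S5 weakly dominates S2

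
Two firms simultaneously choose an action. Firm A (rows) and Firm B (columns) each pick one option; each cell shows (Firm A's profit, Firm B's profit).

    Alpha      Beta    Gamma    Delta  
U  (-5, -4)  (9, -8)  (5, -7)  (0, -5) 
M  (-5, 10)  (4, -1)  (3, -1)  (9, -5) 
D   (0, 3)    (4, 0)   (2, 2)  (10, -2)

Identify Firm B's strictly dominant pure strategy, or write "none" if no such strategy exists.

Alpha

Alpha vs Beta: U: -4>-8, M: 10>-1, D: 3>0.
Alpha vs Gamma: U: -4>-7, M: 10>-1, D: 3>2.
Alpha vs Delta: U: -4>-5, M: 10>-5, D: 3>-2.
Alpha strictly beats every other strategy against every opponent action, so it is strictly dominant.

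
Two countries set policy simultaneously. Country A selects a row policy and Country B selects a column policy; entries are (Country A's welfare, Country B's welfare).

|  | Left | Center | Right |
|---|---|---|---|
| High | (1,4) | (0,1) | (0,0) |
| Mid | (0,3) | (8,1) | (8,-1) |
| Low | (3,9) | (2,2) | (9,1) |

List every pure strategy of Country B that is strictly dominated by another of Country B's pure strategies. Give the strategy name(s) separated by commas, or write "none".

Left: no other strategy beats it everywhere (Center at High (4>1); Right at High (4>0)).
Left strictly dominates Center — High: 4>1, Mid: 3>1, Low: 9>2.
Right is strictly dominated by Left (High: 4>0, Mid: 3>-1, Low: 9>1).

Center, Right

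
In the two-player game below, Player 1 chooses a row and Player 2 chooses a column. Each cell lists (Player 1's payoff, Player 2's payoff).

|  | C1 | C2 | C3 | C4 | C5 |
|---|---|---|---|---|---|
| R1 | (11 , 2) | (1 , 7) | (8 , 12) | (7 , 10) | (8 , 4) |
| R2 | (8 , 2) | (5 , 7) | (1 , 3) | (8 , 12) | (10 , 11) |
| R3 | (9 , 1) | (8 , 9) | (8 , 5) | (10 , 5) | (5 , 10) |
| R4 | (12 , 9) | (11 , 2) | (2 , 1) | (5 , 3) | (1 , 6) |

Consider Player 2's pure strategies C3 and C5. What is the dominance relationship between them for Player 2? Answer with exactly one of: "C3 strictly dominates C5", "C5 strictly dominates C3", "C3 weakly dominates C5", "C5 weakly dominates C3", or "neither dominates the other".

C3's payoffs vs C5's, by Player 1's action — R1: 12>4, R2: 3<11, R3: 5<10, R4: 1<6.
C3 does better at R1 but worse at R2, R3, R4; neither strategy dominates the other.

neither dominates the other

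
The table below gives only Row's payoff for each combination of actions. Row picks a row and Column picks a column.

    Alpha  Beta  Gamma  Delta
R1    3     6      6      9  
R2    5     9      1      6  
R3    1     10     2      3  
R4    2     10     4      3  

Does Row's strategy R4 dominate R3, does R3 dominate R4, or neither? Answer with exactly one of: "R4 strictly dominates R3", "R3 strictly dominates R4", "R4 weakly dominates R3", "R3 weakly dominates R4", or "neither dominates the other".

R4's payoffs vs R3's, by Column's action — Alpha: 2>1, Beta: 10=10, Gamma: 4>2, Delta: 3=3.
R4 is at least as good everywhere and strictly better somewhere (tied only at Beta, Delta), so R4 weakly but not strictly dominates R3.

R4 weakly dominates R3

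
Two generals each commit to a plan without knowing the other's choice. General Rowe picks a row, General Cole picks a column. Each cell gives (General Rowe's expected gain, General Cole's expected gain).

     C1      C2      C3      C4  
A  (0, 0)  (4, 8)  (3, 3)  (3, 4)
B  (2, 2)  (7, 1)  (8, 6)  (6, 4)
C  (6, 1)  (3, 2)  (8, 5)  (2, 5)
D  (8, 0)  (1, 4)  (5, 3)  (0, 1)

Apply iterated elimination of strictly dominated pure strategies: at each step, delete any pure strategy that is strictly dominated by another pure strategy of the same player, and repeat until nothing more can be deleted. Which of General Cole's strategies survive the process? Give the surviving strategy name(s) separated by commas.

Row A is eliminated: B beats it against every remaining column (C1: 2>0, C2: 7>4, C3: 8>3, C4: 6>3).
Column C1 is eliminated: C3 beats it against every remaining row (B: 6>2, C: 5>1, D: 3>0).
For General Rowe, B strictly dominates D on the remaining columns (C2: 7>1, C3: 8>5, C4: 6>0); eliminate D.
For General Cole, C3 strictly dominates C2 on the remaining rows (B: 6>1, C: 5>2); eliminate C2.
Among the remaining strategies, none is strictly dominated by another pure strategy of the same player, so the elimination stops.
Surviving strategies — General Rowe: {B, C}; General Cole: {C3, C4}.

C3, C4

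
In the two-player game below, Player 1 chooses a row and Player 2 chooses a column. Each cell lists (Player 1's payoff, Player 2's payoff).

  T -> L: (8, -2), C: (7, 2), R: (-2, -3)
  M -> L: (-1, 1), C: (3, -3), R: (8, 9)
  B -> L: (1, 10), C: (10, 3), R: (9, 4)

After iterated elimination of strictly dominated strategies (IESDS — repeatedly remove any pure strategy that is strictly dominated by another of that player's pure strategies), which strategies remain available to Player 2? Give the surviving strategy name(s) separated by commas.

L, C

Player 1's strategy M is strictly dominated by B (L: 1>-1, C: 10>3, R: 9>8) and is removed.
For Player 2, L strictly dominates R on the remaining rows (T: -2>-3, B: 10>4); eliminate R.
Among the remaining strategies, none is strictly dominated by another pure strategy of the same player, so the elimination stops.
Surviving strategies — Player 1: {T, B}; Player 2: {L, C}.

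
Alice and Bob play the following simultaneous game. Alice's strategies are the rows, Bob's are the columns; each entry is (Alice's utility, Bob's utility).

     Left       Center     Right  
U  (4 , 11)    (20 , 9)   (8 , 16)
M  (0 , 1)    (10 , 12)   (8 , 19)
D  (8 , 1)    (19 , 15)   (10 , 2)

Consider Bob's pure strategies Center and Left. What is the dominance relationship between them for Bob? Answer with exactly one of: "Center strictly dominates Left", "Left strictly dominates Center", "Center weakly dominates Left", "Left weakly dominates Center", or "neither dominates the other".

neither dominates the other

Compare Center to Left across each opponent action: U: 9<11, M: 12>1, D: 15>1.
Center does better at M, D but worse at U; neither strategy dominates the other.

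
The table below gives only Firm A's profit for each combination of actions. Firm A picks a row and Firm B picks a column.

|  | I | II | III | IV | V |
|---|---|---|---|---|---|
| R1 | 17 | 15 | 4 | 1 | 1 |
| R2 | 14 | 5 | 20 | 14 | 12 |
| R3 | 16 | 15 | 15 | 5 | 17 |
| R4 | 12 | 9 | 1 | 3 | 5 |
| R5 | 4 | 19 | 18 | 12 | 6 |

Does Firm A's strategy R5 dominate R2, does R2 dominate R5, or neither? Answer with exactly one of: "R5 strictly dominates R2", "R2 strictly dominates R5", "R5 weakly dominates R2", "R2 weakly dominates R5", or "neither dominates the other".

neither dominates the other

Compare R5 to R2 across each choice by Firm B: I: 4<14, II: 19>5, III: 18<20, IV: 12<14, V: 6<12.
R5 does better at II but worse at I, III, IV, V; neither strategy dominates the other.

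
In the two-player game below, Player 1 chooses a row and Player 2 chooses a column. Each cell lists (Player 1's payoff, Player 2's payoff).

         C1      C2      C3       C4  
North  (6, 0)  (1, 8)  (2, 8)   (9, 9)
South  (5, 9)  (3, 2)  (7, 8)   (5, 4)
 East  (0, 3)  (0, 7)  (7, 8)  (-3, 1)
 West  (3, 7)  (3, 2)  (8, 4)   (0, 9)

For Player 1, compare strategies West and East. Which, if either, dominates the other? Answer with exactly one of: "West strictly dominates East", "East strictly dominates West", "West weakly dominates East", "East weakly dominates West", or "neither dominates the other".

West strictly dominates East

Compare West to East across each choice by Player 2: C1: 3>0, C2: 3>0, C3: 8>7, C4: 0>-3.
West gives a strictly higher payoff against each choice by Player 2, so West strictly dominates East.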